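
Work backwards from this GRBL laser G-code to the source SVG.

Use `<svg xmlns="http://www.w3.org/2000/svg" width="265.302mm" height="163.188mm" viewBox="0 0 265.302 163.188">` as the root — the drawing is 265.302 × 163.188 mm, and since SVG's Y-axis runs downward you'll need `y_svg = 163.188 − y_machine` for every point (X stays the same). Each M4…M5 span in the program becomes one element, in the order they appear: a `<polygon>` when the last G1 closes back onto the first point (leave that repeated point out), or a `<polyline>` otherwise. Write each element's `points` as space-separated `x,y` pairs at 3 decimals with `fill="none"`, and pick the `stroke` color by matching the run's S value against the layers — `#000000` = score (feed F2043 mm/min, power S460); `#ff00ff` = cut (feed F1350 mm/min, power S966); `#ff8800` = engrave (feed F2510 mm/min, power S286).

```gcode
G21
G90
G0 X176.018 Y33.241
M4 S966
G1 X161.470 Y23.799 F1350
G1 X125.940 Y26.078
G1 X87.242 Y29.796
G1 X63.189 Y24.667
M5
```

Machine Y-up, SVG Y-down with viewBox height 163.188, so y_svg = 163.188 − y_machine; X carries over. Every run uses S966, so all elements get stroke `#ff00ff` (cut).

Run 1: The run is open, so emit a `<polyline>` with points (Y-flipped): 176.018,129.947 161.470,139.389 125.940,137.110 87.242,133.392 63.189,138.521.

<svg xmlns="http://www.w3.org/2000/svg" width="265.302mm" height="163.188mm" viewBox="0 0 265.302 163.188">
  <polyline points="176.018,129.947 161.470,139.389 125.940,137.110 87.242,133.392 63.189,138.521" fill="none" stroke="#ff00ff"/>
</svg>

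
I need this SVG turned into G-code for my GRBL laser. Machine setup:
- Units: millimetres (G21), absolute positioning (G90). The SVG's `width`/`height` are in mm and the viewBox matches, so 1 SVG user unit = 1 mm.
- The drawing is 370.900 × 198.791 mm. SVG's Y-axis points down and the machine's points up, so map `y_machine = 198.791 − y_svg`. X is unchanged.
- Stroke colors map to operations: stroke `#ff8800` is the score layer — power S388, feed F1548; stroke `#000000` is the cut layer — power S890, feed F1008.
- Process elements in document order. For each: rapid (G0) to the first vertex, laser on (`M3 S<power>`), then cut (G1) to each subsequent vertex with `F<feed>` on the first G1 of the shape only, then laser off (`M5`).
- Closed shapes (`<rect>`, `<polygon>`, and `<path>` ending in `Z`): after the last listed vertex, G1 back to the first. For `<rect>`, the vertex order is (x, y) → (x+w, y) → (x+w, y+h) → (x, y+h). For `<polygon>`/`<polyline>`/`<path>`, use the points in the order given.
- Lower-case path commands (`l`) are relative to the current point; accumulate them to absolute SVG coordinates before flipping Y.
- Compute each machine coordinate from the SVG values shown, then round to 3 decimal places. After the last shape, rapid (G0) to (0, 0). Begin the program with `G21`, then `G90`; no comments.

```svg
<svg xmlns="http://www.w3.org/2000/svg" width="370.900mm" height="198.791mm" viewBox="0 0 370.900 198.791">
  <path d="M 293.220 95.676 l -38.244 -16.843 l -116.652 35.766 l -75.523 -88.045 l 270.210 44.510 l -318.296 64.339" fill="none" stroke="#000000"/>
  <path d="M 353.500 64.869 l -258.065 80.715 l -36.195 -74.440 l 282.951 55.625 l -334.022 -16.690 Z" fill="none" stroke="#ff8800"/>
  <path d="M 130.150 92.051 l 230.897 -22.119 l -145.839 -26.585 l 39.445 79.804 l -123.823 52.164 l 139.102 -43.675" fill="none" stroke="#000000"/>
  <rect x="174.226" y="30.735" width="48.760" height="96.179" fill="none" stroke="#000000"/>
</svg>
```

1 u = 1 mm; y_m = 198.791 − y.

[1] `<path>` open polyline, #000000→cut S890 F1008: (293.220,103.115) → (254.976,119.958) → (138.324,84.192) → (62.801,172.237) → (333.011,127.727) → (14.715,63.388)

[2] `<path>` closed polygon, #ff8800→score S388 F1548: (353.500,133.922) → (95.435,53.207) → (59.240,127.647) → (342.191,72.022) → (8.169,88.712) → (353.500,133.922) (closed)

[3] `<path>` open polyline, #000000→cut S890 F1008: (130.150,106.740) → (361.047,128.859) → (215.208,155.444) → (254.653,75.640) → (130.830,23.476) → (269.932,67.151)

[4] `<rect>` rectangle, #000000→cut S890 F1008: (174.226,168.056) → (222.986,168.056) → (222.986,71.877) → (174.226,71.877) → (174.226,168.056) (closed)

G21
G90
G0 X293.220 Y103.115
M3 S890
G1 X254.976 Y119.958 F1008
G1 X138.324 Y84.192
G1 X62.801 Y172.237
G1 X333.011 Y127.727
G1 X14.715 Y63.388
M5
G0 X353.500 Y133.922
M3 S388
G1 X95.435 Y53.207 F1548
G1 X59.240 Y127.647
G1 X342.191 Y72.022
G1 X8.169 Y88.712
G1 X353.500 Y133.922
M5
G0 X130.150 Y106.740
M3 S890
G1 X361.047 Y128.859 F1008
G1 X215.208 Y155.444
G1 X254.653 Y75.640
G1 X130.830 Y23.476
G1 X269.932 Y67.151
M5
G0 X174.226 Y168.056
M3 S890
G1 X222.986 Y168.056 F1008
G1 X222.986 Y71.877
G1 X174.226 Y71.877
G1 X174.226 Y168.056
M5
G0 X0.000 Y0.000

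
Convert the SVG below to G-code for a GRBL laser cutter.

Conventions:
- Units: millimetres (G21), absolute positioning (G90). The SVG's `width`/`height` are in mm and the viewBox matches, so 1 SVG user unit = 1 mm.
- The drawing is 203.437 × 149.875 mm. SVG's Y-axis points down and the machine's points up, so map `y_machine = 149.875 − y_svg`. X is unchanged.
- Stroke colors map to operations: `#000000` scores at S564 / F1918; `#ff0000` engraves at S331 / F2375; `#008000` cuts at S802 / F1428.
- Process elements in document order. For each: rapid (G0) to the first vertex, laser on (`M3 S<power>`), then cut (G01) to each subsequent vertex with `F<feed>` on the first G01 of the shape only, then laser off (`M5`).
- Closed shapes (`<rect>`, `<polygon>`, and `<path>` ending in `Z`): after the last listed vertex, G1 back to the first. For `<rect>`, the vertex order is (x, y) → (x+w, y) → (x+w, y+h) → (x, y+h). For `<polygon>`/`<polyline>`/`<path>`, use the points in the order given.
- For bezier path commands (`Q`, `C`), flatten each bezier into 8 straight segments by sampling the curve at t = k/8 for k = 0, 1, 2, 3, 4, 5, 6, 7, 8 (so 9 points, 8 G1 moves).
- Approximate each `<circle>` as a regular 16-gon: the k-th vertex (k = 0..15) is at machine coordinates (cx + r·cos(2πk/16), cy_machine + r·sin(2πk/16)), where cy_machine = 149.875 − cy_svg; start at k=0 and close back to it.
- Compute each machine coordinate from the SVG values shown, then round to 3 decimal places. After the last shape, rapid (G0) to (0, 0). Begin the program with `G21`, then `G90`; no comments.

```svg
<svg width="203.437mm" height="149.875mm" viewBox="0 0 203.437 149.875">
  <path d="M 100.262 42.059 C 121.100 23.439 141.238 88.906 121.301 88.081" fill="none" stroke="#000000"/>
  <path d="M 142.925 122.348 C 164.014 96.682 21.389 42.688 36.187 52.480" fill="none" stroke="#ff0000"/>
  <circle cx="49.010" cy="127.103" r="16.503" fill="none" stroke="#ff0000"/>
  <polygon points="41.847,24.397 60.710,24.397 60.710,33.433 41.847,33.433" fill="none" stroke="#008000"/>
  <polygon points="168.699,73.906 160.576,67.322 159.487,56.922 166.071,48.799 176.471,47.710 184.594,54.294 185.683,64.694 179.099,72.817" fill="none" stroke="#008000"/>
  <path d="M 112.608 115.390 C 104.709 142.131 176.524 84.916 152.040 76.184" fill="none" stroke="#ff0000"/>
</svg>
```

G21
G90
G0 X100.262 Y107.816
M3 S564
G01 X107.967 Y111.151 F1918
G01 X115.144 Y108.364
G01 X121.333 Y101.219
G01 X126.072 Y91.478
G01 X128.900 Y80.903
G01 X129.355 Y71.255
G01 X126.976 Y64.298
G01 X121.301 Y61.794
M5
G0 X142.925 Y27.527
M3 S331
G01 X143.787 Y38.300 F2375
G01 X133.063 Y50.649
G01 X114.518 Y63.495
G01 X91.915 Y75.758
G01 X69.017 Y86.359
G01 X49.588 Y94.218
G01 X37.390 Y98.257
G01 X36.187 Y97.395
M5
G0 X65.513 Y22.772
M3 S331
G01 X64.257 Y29.087 F2375
G01 X60.679 Y34.441
G01 X55.325 Y38.019
G01 X49.010 Y39.275
G01 X42.695 Y38.019
G01 X37.341 Y34.441
G01 X33.763 Y29.087
G01 X32.507 Y22.772
G01 X33.763 Y16.457
G01 X37.341 Y11.103
G01 X42.695 Y7.525
G01 X49.010 Y6.269
G01 X55.325 Y7.525
G01 X60.679 Y11.103
G01 X64.257 Y16.457
G01 X65.513 Y22.772
M5
G0 X41.847 Y125.478
M3 S802
G01 X60.710 Y125.478 F1428
G01 X60.710 Y116.442
G01 X41.847 Y116.442
G01 X41.847 Y125.478
M5
G0 X168.699 Y75.969
M3 S802
G01 X160.576 Y82.553 F1428
G01 X159.487 Y92.953
G01 X166.071 Y101.076
G01 X176.471 Y102.165
G01 X184.594 Y95.581
G01 X185.683 Y85.181
G01 X179.099 Y77.058
G01 X168.699 Y75.969
M5
G0 X112.608 Y34.485
M3 S331
G01 X113.039 Y28.134 F2375
G01 X118.880 Y28.102
G01 X128.069 Y32.836
G01 X138.543 Y40.786
G01 X148.240 Y50.398
G01 X155.097 Y60.121
G01 X157.051 Y68.403
G01 X152.040 Y73.691
M5
G0 X0.000 Y0.000

Since the viewBox matches the mm dimensions, user units are millimetres directly. The only transform is the Y-flip y_m = 149.875 − y_svg.

Shape 1 is a cubic bezier drawn with `<path>`. Its stroke #000000 means score at S564, F1918. After flipping Y the toolpath is (100.262,107.816) → (107.967,111.151) → (115.144,108.364) → (121.333,101.219) → (126.072,91.478) → (128.900,80.903) → (129.355,71.255) → (126.976,64.298) → (121.301,61.794).

Shape 2 is a cubic bezier drawn with `<path>`. Its stroke #ff0000 means engrave at S331, F2375. After flipping Y the toolpath is (142.925,27.527) → (143.787,38.300) → (133.063,50.649) → (114.518,63.495) → (91.915,75.758) → (69.017,86.359) → (49.588,94.218) → (37.390,98.257) → (36.187,97.395).

Shape 3 is a circle drawn with `<circle>`. Its stroke #ff0000 means engrave at S331, F2375. After flipping Y the toolpath is (65.513,22.772) → (64.257,29.087) → (60.679,34.441) → (55.325,38.019) → (49.010,39.275) → (42.695,38.019) → (37.341,34.441) → (33.763,29.087) → (32.507,22.772) → (33.763,16.457) → (37.341,11.103) → (42.695,7.525) → (49.010,6.269) → (55.325,7.525) → (60.679,11.103) → (64.257,16.457) → (65.513,22.772), returning to the start.

Shape 4 is a rectangle drawn with `<polygon>`. Its stroke #008000 means cut at S802, F1428. After flipping Y the toolpath is (41.847,125.478) → (60.710,125.478) → (60.710,116.442) → (41.847,116.442) → (41.847,125.478), returning to the start.

Shape 5 is a regular polygon drawn with `<polygon>`. Its stroke #008000 means cut at S802, F1428. After flipping Y the toolpath is (168.699,75.969) → (160.576,82.553) → (159.487,92.953) → (166.071,101.076) → (176.471,102.165) → (184.594,95.581) → (185.683,85.181) → (179.099,77.058) → (168.699,75.969), returning to the start.

Shape 6 is a cubic bezier drawn with `<path>`. Its stroke #ff0000 means engrave at S331, F2375. After flipping Y the toolpath is (112.608,34.485) → (113.039,28.134) → (118.880,28.102) → (128.069,32.836) → (138.543,40.786) → (148.240,50.398) → (155.097,60.121) → (157.051,68.403) → (152.040,73.691).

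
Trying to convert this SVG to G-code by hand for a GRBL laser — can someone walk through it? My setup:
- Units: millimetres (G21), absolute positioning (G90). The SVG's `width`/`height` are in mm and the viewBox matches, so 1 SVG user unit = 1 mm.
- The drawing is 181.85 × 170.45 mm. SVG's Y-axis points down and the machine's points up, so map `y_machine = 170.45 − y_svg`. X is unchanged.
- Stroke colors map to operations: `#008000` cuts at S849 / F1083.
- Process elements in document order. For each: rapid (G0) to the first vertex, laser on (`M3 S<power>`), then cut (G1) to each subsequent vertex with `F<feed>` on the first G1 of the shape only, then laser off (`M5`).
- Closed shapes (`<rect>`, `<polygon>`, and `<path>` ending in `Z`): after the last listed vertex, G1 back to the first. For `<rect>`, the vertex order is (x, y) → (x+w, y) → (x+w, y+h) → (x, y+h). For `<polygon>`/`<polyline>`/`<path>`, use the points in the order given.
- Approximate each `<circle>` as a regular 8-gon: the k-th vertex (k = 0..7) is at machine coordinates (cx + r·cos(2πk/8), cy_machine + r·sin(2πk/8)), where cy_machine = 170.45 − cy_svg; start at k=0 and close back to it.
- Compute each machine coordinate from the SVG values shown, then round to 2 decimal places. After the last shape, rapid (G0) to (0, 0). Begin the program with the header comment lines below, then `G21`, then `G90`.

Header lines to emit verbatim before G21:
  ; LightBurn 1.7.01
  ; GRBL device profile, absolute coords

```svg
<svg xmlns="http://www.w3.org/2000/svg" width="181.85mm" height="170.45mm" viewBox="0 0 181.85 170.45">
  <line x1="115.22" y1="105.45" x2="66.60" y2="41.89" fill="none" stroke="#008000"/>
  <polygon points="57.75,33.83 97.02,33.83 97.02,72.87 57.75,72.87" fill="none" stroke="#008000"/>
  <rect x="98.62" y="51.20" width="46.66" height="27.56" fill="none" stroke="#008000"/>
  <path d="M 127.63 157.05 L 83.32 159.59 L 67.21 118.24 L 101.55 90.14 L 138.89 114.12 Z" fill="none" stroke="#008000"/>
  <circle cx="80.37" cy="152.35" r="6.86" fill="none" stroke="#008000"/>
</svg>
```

; LightBurn 1.7.01
; GRBL device profile, absolute coords
G21
G90
G0 X115.22 Y65.00
M3 S849
G1 X66.60 Y128.56 F1083
M5
G0 X57.75 Y136.62
M3 S849
G1 X97.02 Y136.62 F1083
G1 X97.02 Y97.58
G1 X57.75 Y97.58
G1 X57.75 Y136.62
M5
G0 X98.62 Y119.25
M3 S849
G1 X145.28 Y119.25 F1083
G1 X145.28 Y91.69
G1 X98.62 Y91.69
G1 X98.62 Y119.25
M5
G0 X127.63 Y13.40
M3 S849
G1 X83.32 Y10.86 F1083
G1 X67.21 Y52.21
G1 X101.55 Y80.31
G1 X138.89 Y56.33
G1 X127.63 Y13.40
M5
G0 X87.23 Y18.10
M3 S849
G1 X85.22 Y22.95 F1083
G1 X80.37 Y24.96
G1 X75.52 Y22.95
G1 X73.51 Y18.10
G1 X75.52 Y13.25
G1 X80.37 Y11.24
G1 X85.22 Y13.25
G1 X87.23 Y18.10
M5
G0 X0.00 Y0.00

Since the viewBox matches the mm dimensions, user units are millimetres directly. The only transform is the Y-flip y_m = 170.45 − y_svg.

Shape 1 is a line segment drawn with `<line>`. Its stroke #008000 means cut at S849, F1083. After flipping Y the toolpath is (115.22,65.00) → (66.60,128.56).

Shape 2 is a rectangle drawn with `<polygon>`. Its stroke #008000 means cut at S849, F1083. After flipping Y the toolpath is (57.75,136.62) → (97.02,136.62) → (97.02,97.58) → (57.75,97.58) → (57.75,136.62), returning to the start.

Shape 3 is a rectangle drawn with `<rect>`. Its stroke #008000 means cut at S849, F1083. After flipping Y the toolpath is (98.62,119.25) → (145.28,119.25) → (145.28,91.69) → (98.62,91.69) → (98.62,119.25), returning to the start.

Shape 4 is a regular polygon drawn with `<path>`. Its stroke #008000 means cut at S849, F1083. After flipping Y the toolpath is (127.63,13.40) → (83.32,10.86) → (67.21,52.21) → (101.55,80.31) → (138.89,56.33) → (127.63,13.40), returning to the start.

Shape 5 is a circle drawn with `<circle>`. Its stroke #008000 means cut at S849, F1083. After flipping Y the toolpath is (87.23,18.10) → (85.22,22.95) → (80.37,24.96) → (75.52,22.95) → (73.51,18.10) → (75.52,13.25) → (80.37,11.24) → (85.22,13.25) → (87.23,18.10), returning to the start.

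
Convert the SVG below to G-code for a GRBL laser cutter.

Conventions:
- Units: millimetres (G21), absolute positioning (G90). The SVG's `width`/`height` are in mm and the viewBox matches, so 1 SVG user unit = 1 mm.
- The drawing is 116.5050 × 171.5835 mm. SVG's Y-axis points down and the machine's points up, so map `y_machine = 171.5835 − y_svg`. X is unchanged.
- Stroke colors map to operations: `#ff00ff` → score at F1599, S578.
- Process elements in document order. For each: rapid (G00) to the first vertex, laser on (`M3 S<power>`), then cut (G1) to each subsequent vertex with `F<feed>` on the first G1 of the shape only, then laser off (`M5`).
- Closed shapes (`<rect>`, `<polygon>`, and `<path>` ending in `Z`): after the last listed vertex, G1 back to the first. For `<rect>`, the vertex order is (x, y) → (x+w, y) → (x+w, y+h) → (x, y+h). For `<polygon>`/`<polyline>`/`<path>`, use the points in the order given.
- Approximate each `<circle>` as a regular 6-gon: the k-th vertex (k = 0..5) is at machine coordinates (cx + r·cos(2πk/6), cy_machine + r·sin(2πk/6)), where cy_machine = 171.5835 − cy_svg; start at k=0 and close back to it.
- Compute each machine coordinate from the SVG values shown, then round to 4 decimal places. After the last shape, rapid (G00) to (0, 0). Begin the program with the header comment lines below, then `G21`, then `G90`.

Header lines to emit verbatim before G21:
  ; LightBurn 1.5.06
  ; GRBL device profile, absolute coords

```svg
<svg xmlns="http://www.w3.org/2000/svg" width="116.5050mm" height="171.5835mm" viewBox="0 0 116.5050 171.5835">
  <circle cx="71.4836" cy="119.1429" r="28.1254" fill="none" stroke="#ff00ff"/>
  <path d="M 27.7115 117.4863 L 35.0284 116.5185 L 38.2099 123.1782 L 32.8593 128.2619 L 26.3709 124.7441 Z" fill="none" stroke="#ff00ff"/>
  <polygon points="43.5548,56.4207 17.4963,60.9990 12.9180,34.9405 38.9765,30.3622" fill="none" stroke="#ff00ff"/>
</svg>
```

; LightBurn 1.5.06
; GRBL device profile, absolute coords
G21
G90
G00 X99.6090 Y52.4406
M3 S578
G1 X85.5463 Y76.7979 F1599
G1 X57.4209 Y76.7979
G1 X43.3582 Y52.4406
G1 X57.4209 Y28.0833
G1 X85.5463 Y28.0833
G1 X99.6090 Y52.4406
M5
G00 X27.7115 Y54.0972
M3 S578
G1 X35.0284 Y55.0650 F1599
G1 X38.2099 Y48.4053
G1 X32.8593 Y43.3216
G1 X26.3709 Y46.8394
G1 X27.7115 Y54.0972
M5
G00 X43.5548 Y115.1628
M3 S578
G1 X17.4963 Y110.5845 F1599
G1 X12.9180 Y136.6430
G1 X38.9765 Y141.2213
G1 X43.5548 Y115.1628
M5
G00 X0.0000 Y0.0000

1 u = 1 mm; y_m = 171.5835 − y.

[1] `<circle>` circle, #ff00ff→score S578 F1599: (99.6090,52.4406) → (85.5463,76.7979) → (57.4209,76.7979) → (43.3582,52.4406) → (57.4209,28.0833) → (85.5463,28.0833) → (99.6090,52.4406) (closed)

[2] `<path>` regular polygon, #ff00ff→score S578 F1599: (27.7115,54.0972) → (35.0284,55.0650) → (38.2099,48.4053) → (32.8593,43.3216) → (26.3709,46.8394) → (27.7115,54.0972) (closed)

[3] `<polygon>` regular polygon, #ff00ff→score S578 F1599: (43.5548,115.1628) → (17.4963,110.5845) → (12.9180,136.6430) → (38.9765,141.2213) → (43.5548,115.1628) (closed)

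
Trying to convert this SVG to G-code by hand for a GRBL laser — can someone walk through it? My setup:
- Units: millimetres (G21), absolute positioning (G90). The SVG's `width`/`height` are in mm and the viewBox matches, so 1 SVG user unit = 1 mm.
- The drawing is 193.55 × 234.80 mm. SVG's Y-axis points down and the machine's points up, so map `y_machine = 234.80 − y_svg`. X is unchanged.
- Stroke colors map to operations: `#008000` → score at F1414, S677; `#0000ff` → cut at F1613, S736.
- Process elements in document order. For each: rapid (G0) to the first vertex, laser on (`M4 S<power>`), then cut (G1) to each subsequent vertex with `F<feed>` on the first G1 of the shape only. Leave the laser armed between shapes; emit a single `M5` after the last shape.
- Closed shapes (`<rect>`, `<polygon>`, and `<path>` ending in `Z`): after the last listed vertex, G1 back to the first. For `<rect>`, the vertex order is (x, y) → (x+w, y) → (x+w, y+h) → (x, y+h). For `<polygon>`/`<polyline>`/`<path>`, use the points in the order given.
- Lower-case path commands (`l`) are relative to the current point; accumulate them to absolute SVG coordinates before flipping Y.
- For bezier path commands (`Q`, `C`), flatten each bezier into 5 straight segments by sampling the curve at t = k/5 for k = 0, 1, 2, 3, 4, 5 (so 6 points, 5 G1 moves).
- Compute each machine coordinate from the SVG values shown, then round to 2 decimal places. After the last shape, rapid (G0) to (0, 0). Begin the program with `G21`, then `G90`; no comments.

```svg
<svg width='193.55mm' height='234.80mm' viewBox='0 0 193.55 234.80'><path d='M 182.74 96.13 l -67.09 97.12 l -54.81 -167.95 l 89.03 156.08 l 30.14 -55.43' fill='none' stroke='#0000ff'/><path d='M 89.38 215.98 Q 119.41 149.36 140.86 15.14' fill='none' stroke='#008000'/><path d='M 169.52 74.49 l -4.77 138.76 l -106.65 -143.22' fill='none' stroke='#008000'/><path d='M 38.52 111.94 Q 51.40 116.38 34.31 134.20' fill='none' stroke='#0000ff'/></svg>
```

G21
G90
G0 X182.74 Y138.67
M4 S736
G1 X115.65 Y41.55 F1613
G1 X60.84 Y209.50
G1 X149.87 Y53.42
G1 X180.01 Y108.85
G0 X89.38 Y18.82
M4 S677
G1 X101.05 Y48.17 F1414
G1 X112.03 Y82.93
G1 X122.33 Y123.10
G1 X131.94 Y168.68
G1 X140.86 Y219.66
G0 X169.52 Y160.31
M4 S677
G1 X164.75 Y21.55 F1414
G1 X58.10 Y164.77
G0 X38.52 Y122.86
M4 S736
G1 X42.47 Y120.55 F1613
G1 X44.03 Y117.17
G1 X43.19 Y112.72
G1 X39.95 Y107.19
G1 X34.31 Y100.60
M5
G0 X0.00 Y0.00

viewBox `0 0 193.55 234.80` with mm width/height → 1 unit = 1 mm. Flip: y_m = 234.80 − y_svg.

**Shape 1** — `<path>` open polyline, stroke `#0000ff` → cut (S736, F1613). Machine vertices: (182.74,138.67) → (115.65,41.55) → (60.84,209.50) → (149.87,53.42) → (180.01,108.85). Open path.

**Shape 2** — `<path>` quadratic bezier, stroke `#008000` → score (S677, F1414). Control points (SVG): P0=(89.38,215.98), P1=(119.41,149.36), P2=(140.86,15.14); sampled at t=k/5. Machine vertices: (89.38,18.82) → (101.05,48.17) → (112.03,82.93) → (122.33,123.10) → (131.94,168.68) → (140.86,219.66). Open path.

**Shape 3** — `<path>` open polyline, stroke `#008000` → score (S677, F1414). Machine vertices: (169.52,160.31) → (164.75,21.55) → (58.10,164.77). Open path.

**Shape 4** — `<path>` quadratic bezier, stroke `#0000ff` → cut (S736, F1613). Control points (SVG): P0=(38.52,111.94), P1=(51.40,116.38), P2=(34.31,134.20); sampled at t=k/5. Machine vertices: (38.52,122.86) → (42.47,120.55) → (44.03,117.17) → (43.19,112.72) → (39.95,107.19) → (34.31,100.60). Open path.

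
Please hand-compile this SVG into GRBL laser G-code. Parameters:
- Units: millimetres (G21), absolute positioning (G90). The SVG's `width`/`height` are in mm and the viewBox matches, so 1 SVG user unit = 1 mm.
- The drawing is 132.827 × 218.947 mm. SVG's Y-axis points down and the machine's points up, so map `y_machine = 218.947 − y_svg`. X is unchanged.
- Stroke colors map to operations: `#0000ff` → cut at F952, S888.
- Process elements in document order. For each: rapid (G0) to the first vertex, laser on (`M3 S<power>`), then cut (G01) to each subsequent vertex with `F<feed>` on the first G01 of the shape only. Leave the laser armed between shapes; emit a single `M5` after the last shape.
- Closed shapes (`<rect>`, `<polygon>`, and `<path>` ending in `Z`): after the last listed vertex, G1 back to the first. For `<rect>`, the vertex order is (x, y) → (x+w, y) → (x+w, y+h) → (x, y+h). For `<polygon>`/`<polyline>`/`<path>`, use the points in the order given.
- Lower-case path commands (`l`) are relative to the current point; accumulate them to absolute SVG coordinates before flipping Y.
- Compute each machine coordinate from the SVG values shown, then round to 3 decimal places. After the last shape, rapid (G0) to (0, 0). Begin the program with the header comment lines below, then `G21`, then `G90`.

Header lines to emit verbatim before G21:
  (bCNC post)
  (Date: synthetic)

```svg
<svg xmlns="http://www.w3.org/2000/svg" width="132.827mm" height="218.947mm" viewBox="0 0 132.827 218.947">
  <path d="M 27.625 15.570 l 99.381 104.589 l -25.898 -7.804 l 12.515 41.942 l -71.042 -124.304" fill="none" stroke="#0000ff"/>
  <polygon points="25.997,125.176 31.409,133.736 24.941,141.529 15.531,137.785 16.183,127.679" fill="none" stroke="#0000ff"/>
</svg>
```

(bCNC post)
(Date: synthetic)
G21
G90
G0 X27.625 Y203.377
M3 S888
G01 X127.006 Y98.788 F952
G01 X101.108 Y106.592
G01 X113.623 Y64.650
G01 X42.581 Y188.954
G0 X25.997 Y93.771
M3 S888
G01 X31.409 Y85.211 F952
G01 X24.941 Y77.418
G01 X15.531 Y81.162
G01 X16.183 Y91.268
G01 X25.997 Y93.771
M5
G0 X0.000 Y0.000

1 u = 1 mm; y_m = 218.947 − y.

[1] `<path>` open polyline, #0000ff→cut S888 F952: (27.625,203.377) → (127.006,98.788) → (101.108,106.592) → (113.623,64.650) → (42.581,188.954)

[2] `<polygon>` regular polygon, #0000ff→cut S888 F952: (25.997,93.771) → (31.409,85.211) → (24.941,77.418) → (15.531,81.162) → (16.183,91.268) → (25.997,93.771) (closed)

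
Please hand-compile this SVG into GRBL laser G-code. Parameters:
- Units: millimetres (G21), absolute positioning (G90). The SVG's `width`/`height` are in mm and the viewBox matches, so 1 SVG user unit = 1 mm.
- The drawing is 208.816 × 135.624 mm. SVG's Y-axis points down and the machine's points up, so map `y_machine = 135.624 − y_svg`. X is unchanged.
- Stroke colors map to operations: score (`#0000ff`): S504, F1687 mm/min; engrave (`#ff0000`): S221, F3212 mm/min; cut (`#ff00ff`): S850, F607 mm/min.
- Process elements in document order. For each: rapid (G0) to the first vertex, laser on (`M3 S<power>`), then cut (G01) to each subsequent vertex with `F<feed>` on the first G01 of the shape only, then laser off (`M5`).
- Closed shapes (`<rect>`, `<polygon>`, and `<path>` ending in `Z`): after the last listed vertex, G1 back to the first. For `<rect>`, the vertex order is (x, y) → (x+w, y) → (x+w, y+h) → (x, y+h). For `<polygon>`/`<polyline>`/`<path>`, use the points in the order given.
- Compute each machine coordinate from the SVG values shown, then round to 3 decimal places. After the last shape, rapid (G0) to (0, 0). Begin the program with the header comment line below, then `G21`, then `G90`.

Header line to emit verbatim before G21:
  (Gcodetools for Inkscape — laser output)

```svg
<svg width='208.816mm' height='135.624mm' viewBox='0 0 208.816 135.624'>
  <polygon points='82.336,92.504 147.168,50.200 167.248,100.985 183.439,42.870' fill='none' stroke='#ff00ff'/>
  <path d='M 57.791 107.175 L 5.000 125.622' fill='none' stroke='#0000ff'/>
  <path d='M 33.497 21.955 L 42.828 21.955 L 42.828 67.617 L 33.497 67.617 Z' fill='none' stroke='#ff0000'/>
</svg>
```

Since the viewBox matches the mm dimensions, user units are millimetres directly. The only transform is the Y-flip y_m = 135.624 − y_svg.

Shape 1 is a closed polygon drawn with `<polygon>`. Its stroke #ff00ff means cut at S850, F607. After flipping Y the toolpath is (82.336,43.120) → (147.168,85.424) → (167.248,34.639) → (183.439,92.754) → (82.336,43.120), returning to the start.

Shape 2 is a line segment drawn with `<path>`. Its stroke #0000ff means score at S504, F1687. After flipping Y the toolpath is (57.791,28.449) → (5.000,10.002).

Shape 3 is a rectangle drawn with `<path>`. Its stroke #ff0000 means engrave at S221, F3212. After flipping Y the toolpath is (33.497,113.669) → (42.828,113.669) → (42.828,68.007) → (33.497,68.007) → (33.497,113.669), returning to the start.

(Gcodetools for Inkscape — laser output)
G21
G90
G0 X82.336 Y43.120
M3 S850
G01 X147.168 Y85.424 F607
G01 X167.248 Y34.639
G01 X183.439 Y92.754
G01 X82.336 Y43.120
M5
G0 X57.791 Y28.449
M3 S504
G01 X5.000 Y10.002 F1687
M5
G0 X33.497 Y113.669
M3 S221
G01 X42.828 Y113.669 F3212
G01 X42.828 Y68.007
G01 X33.497 Y68.007
G01 X33.497 Y113.669
M5
G0 X0.000 Y0.000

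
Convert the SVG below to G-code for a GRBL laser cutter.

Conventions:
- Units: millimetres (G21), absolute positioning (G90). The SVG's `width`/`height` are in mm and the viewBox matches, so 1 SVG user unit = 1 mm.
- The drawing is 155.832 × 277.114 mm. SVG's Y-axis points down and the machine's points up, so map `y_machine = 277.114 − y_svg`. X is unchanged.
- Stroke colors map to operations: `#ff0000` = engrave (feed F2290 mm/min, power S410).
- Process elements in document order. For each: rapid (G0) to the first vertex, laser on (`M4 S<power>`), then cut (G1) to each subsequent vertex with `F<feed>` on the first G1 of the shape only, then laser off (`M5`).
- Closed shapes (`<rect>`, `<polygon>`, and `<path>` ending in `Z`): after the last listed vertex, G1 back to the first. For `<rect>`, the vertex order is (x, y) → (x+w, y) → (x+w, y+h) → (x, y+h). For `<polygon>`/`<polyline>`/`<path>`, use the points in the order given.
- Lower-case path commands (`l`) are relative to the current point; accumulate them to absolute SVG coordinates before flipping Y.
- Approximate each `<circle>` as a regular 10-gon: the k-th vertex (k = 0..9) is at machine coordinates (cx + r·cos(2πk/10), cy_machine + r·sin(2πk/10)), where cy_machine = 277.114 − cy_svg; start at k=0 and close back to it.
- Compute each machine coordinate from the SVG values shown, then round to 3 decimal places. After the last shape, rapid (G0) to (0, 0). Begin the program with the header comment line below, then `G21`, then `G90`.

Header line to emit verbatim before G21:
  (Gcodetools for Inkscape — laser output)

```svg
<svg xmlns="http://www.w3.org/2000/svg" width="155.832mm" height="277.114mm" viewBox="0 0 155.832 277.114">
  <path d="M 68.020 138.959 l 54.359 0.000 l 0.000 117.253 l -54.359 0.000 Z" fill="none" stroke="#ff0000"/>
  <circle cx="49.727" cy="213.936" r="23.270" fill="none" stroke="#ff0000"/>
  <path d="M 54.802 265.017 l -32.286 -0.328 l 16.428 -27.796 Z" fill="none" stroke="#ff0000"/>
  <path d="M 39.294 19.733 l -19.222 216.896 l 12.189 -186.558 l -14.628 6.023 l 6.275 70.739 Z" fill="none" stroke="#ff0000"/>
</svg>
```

Since the viewBox matches the mm dimensions, user units are millimetres directly. The only transform is the Y-flip y_m = 277.114 − y_svg.

Shape 1 is a rectangle drawn with `<path>`. Its stroke #ff0000 means engrave at S410, F2290. After flipping Y the toolpath is (68.020,138.155) → (122.379,138.155) → (122.379,20.902) → (68.020,20.902) → (68.020,138.155), returning to the start.

Shape 2 is a circle drawn with `<circle>`. Its stroke #ff0000 means engrave at S410, F2290. After flipping Y the toolpath is (72.997,63.178) → (68.553,76.856) → (56.918,85.309) → (42.536,85.309) → (30.901,76.856) → (26.457,63.178) → (30.901,49.500) → (42.536,41.047) → (56.918,41.047) → (68.553,49.500) → (72.997,63.178), returning to the start.

Shape 3 is a regular polygon drawn with `<path>`. Its stroke #ff0000 means engrave at S410, F2290. After flipping Y the toolpath is (54.802,12.097) → (22.516,12.425) → (38.944,40.221) → (54.802,12.097), returning to the start.

Shape 4 is a closed polygon drawn with `<path>`. Its stroke #ff0000 means engrave at S410, F2290. After flipping Y the toolpath is (39.294,257.381) → (20.072,40.485) → (32.261,227.043) → (17.633,221.020) → (23.908,150.281) → (39.294,257.381), returning to the start.

(Gcodetools for Inkscape — laser output)
G21
G90
G0 X68.020 Y138.155
M4 S410
G1 X122.379 Y138.155 F2290
G1 X122.379 Y20.902
G1 X68.020 Y20.902
G1 X68.020 Y138.155
M5
G0 X72.997 Y63.178
M4 S410
G1 X68.553 Y76.856 F2290
G1 X56.918 Y85.309
G1 X42.536 Y85.309
G1 X30.901 Y76.856
G1 X26.457 Y63.178
G1 X30.901 Y49.500
G1 X42.536 Y41.047
G1 X56.918 Y41.047
G1 X68.553 Y49.500
G1 X72.997 Y63.178
M5
G0 X54.802 Y12.097
M4 S410
G1 X22.516 Y12.425 F2290
G1 X38.944 Y40.221
G1 X54.802 Y12.097
M5
G0 X39.294 Y257.381
M4 S410
G1 X20.072 Y40.485 F2290
G1 X32.261 Y227.043
G1 X17.633 Y221.020
G1 X23.908 Y150.281
G1 X39.294 Y257.381
M5
G0 X0.000 Y0.000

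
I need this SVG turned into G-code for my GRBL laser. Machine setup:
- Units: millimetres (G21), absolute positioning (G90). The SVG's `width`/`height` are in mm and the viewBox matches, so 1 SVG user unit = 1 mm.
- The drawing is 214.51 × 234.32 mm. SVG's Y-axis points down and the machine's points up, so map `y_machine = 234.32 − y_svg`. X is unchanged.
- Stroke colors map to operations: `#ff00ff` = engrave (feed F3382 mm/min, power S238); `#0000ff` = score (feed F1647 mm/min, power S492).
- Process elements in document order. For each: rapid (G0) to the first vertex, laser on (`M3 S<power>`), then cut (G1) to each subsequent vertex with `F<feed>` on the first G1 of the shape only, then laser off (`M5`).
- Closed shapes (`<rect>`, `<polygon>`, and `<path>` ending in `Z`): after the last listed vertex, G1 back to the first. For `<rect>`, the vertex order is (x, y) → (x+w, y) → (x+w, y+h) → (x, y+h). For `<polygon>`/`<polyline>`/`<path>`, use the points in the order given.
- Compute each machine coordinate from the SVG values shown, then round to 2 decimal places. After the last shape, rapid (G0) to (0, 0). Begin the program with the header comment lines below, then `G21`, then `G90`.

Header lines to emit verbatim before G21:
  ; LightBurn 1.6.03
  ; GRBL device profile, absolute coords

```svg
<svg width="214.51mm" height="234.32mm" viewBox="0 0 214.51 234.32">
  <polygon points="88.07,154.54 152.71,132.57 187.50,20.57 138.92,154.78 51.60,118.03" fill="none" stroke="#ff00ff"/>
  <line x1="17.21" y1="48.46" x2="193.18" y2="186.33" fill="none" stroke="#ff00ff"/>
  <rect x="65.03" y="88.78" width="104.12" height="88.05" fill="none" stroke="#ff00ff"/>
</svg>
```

Since the viewBox matches the mm dimensions, user units are millimetres directly. The only transform is the Y-flip y_m = 234.32 − y_svg.

Shape 1 is a closed polygon drawn with `<polygon>`. Its stroke #ff00ff means engrave at S238, F3382. After flipping Y the toolpath is (88.07,79.78) → (152.71,101.75) → (187.50,213.75) → (138.92,79.54) → (51.60,116.29) → (88.07,79.78), returning to the start.

Shape 2 is a line segment drawn with `<line>`. Its stroke #ff00ff means engrave at S238, F3382. After flipping Y the toolpath is (17.21,185.86) → (193.18,47.99).

Shape 3 is a rectangle drawn with `<rect>`. Its stroke #ff00ff means engrave at S238, F3382. After flipping Y the toolpath is (65.03,145.54) → (169.15,145.54) → (169.15,57.49) → (65.03,57.49) → (65.03,145.54), returning to the start.

; LightBurn 1.6.03
; GRBL device profile, absolute coords
G21
G90
G0 X88.07 Y79.78
M3 S238
G1 X152.71 Y101.75 F3382
G1 X187.50 Y213.75
G1 X138.92 Y79.54
G1 X51.60 Y116.29
G1 X88.07 Y79.78
M5
G0 X17.21 Y185.86
M3 S238
G1 X193.18 Y47.99 F3382
M5
G0 X65.03 Y145.54
M3 S238
G1 X169.15 Y145.54 F3382
G1 X169.15 Y57.49
G1 X65.03 Y57.49
G1 X65.03 Y145.54
M5
G0 X0.00 Y0.00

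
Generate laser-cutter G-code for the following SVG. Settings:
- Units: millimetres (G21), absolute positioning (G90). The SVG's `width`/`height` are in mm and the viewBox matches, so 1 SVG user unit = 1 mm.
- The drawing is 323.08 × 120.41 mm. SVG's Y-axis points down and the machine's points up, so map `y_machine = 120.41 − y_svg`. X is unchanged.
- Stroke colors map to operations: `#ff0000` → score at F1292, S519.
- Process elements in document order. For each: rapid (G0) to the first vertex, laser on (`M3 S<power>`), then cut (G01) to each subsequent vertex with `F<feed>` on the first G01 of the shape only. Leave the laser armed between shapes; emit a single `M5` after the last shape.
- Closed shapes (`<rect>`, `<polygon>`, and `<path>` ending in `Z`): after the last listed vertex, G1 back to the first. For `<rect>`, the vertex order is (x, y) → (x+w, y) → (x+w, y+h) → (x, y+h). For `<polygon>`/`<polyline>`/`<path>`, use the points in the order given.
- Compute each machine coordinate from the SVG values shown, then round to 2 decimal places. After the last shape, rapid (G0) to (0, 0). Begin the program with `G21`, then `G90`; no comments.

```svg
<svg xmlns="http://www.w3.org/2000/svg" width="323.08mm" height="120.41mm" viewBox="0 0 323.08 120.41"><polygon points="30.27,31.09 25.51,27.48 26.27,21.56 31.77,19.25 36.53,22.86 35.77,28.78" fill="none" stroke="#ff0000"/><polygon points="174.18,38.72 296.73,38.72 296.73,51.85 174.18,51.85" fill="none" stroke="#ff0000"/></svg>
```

1 u = 1 mm; y_m = 120.41 − y.

[1] `<polygon>` regular polygon, #ff0000→score S519 F1292: (30.27,89.32) → (25.51,92.93) → (26.27,98.85) → (31.77,101.16) → (36.53,97.55) → (35.77,91.63) → (30.27,89.32) (closed)

[2] `<polygon>` rectangle, #ff0000→score S519 F1292: (174.18,81.69) → (296.73,81.69) → (296.73,68.56) → (174.18,68.56) → (174.18,81.69) (closed)

G21
G90
G0 X30.27 Y89.32
M3 S519
G01 X25.51 Y92.93 F1292
G01 X26.27 Y98.85
G01 X31.77 Y101.16
G01 X36.53 Y97.55
G01 X35.77 Y91.63
G01 X30.27 Y89.32
G0 X174.18 Y81.69
M3 S519
G01 X296.73 Y81.69 F1292
G01 X296.73 Y68.56
G01 X174.18 Y68.56
G01 X174.18 Y81.69
M5
G0 X0.00 Y0.00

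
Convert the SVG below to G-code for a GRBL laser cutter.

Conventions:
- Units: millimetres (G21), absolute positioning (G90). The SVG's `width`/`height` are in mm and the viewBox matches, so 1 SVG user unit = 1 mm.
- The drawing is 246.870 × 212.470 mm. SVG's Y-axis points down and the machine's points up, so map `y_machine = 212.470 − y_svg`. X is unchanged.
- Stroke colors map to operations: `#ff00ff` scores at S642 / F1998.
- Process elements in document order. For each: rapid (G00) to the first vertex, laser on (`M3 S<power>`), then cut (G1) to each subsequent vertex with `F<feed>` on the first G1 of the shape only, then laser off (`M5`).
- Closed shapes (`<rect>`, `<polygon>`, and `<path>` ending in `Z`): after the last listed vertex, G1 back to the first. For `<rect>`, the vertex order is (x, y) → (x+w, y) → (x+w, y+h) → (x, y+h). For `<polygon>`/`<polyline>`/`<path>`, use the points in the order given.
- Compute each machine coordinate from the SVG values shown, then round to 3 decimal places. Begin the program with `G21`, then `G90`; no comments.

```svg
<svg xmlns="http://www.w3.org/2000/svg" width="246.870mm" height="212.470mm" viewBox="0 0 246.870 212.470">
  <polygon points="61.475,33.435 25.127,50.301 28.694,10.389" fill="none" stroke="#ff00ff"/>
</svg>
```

viewBox `0 0 246.870 212.470` with mm width/height → 1 unit = 1 mm. Flip: y_m = 212.470 − y_svg.

**Shape 1** — `<polygon>` regular polygon, stroke `#ff00ff` → score (S642, F1998). Machine vertices: (61.475,179.035) → (25.127,162.169) → (28.694,202.081) → (61.475,179.035). Closed: final G1 returns to the first vertex.

G21
G90
G00 X61.475 Y179.035
M3 S642
G1 X25.127 Y162.169 F1998
G1 X28.694 Y202.081
G1 X61.475 Y179.035
M5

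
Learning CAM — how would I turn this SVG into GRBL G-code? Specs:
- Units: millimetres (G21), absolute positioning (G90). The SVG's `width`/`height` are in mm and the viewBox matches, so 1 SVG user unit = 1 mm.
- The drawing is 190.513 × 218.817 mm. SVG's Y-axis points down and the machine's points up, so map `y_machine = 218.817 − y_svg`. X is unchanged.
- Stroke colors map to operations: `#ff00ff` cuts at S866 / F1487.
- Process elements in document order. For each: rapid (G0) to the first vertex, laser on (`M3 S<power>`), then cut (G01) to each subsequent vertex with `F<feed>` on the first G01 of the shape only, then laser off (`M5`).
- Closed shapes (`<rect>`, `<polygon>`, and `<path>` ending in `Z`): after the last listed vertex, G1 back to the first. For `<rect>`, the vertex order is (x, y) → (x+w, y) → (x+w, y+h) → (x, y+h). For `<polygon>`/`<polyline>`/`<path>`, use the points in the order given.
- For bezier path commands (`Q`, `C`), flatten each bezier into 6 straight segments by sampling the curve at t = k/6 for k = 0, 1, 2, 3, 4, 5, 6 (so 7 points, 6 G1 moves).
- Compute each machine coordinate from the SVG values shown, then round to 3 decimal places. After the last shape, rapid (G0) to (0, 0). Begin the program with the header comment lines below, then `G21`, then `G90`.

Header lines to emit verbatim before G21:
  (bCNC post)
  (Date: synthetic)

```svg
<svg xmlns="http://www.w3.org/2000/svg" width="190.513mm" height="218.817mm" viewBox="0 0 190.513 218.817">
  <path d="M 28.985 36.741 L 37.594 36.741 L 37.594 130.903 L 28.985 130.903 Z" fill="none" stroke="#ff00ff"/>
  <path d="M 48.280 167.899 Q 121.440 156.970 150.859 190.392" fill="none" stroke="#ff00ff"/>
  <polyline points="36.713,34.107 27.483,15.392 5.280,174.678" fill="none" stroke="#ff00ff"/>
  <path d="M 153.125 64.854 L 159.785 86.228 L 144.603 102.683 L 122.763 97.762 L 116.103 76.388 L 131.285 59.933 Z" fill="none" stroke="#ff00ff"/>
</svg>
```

(bCNC post)
(Date: synthetic)
G21
G90
G0 X28.985 Y182.076
M3 S866
G01 X37.594 Y182.076 F1487
G01 X37.594 Y87.914
G01 X28.985 Y87.914
G01 X28.985 Y182.076
M5
G0 X48.280 Y50.918
M3 S866
G01 X71.452 Y53.329 F1487
G01 X92.193 Y53.276
G01 X110.505 Y50.759
G01 X126.386 Y45.778
G01 X139.838 Y38.334
G01 X150.859 Y28.425
M5
G0 X36.713 Y184.710
M3 S866
G01 X27.483 Y203.425 F1487
G01 X5.280 Y44.139
M5
G0 X153.125 Y153.963
M3 S866
G01 X159.785 Y132.589 F1487
G01 X144.603 Y116.134
G01 X122.763 Y121.055
G01 X116.103 Y142.429
G01 X131.285 Y158.884
G01 X153.125 Y153.963
M5
G0 X0.000 Y0.000

Since the viewBox matches the mm dimensions, user units are millimetres directly. The only transform is the Y-flip y_m = 218.817 − y_svg.

Shape 1 is a rectangle drawn with `<path>`. Its stroke #ff00ff means cut at S866, F1487. After flipping Y the toolpath is (28.985,182.076) → (37.594,182.076) → (37.594,87.914) → (28.985,87.914) → (28.985,182.076), returning to the start.

Shape 2 is a quadratic bezier drawn with `<path>`. Its stroke #ff00ff means cut at S866, F1487. After flipping Y the toolpath is (48.280,50.918) → (71.452,53.329) → (92.193,53.276) → (110.505,50.759) → (126.386,45.778) → (139.838,38.334) → (150.859,28.425).

Shape 3 is a open polyline drawn with `<polyline>`. Its stroke #ff00ff means cut at S866, F1487. After flipping Y the toolpath is (36.713,184.710) → (27.483,203.425) → (5.280,44.139).

Shape 4 is a regular polygon drawn with `<path>`. Its stroke #ff00ff means cut at S866, F1487. After flipping Y the toolpath is (153.125,153.963) → (159.785,132.589) → (144.603,116.134) → (122.763,121.055) → (116.103,142.429) → (131.285,158.884) → (153.125,153.963), returning to the start.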